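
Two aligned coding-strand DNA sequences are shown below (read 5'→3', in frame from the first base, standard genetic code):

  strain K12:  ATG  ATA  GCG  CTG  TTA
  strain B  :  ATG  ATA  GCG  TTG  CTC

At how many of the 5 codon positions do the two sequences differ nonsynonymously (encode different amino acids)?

0

Codon 1: ATG Met / ATG Met — identical.
Codon 2: ATA Ile / ATA Ile — identical.
Codon 3: GCG Ala / GCG Ala — identical.
Codon 4: CTG Leu / TTG Leu — synonymous.
Codon 5: TTA Leu / CTC Leu — synonymous.
Nonsynonymous differences: 0.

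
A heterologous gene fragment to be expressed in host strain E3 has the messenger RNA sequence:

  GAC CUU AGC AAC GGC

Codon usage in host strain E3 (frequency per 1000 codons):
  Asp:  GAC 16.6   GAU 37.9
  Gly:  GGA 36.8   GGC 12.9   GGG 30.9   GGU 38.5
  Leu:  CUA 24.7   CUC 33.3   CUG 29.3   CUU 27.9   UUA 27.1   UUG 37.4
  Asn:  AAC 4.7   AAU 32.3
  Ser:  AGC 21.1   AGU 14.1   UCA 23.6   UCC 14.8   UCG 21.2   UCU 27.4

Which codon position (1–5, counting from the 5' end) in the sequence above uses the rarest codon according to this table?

4

Codon 1 GAC (Asp): 16.6 per 1000.
Codon 2 CUU (Leu): 27.9 per 1000.
Codon 3 AGC (Ser): 21.1 per 1000.
Codon 4 AAC (Asn): 4.7 per 1000.
Codon 5 GGC (Gly): 12.9 per 1000.
Lowest frequency is 4.7 at codon 4.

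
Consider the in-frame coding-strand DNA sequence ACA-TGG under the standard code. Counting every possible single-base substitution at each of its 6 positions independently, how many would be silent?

Codon 1 (ACA, Thr): 3 synonymous substitutions.
Codon 2 (TGG, Trp): 0 synonymous substitutions.
Total: 3 + 0 = 3.

3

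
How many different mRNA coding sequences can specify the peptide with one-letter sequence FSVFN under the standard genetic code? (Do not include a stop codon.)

Phe: 2 codons.
Ser: 6 codons.
Val: 4 codons.
Phe: 2 codons.
Asn: 2 codons.
2 × 6 × 4 × 2 × 2 = 192.

192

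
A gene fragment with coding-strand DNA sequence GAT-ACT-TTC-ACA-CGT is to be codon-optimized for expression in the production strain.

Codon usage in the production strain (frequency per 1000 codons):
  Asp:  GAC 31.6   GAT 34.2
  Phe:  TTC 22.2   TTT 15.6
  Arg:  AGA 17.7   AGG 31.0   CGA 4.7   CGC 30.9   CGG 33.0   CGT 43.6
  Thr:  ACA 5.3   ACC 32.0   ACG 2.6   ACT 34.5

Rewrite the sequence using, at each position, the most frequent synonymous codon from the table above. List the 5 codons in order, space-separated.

GAT ACT TTC ACT CGT

Codon 1 (Asp): best is GAT at 34.2.
Codon 2 (Thr): best is ACT at 34.5.
Codon 3 (Phe): best is TTC at 22.2.
Codon 4 (Thr): best is ACT at 34.5.
Codon 5 (Arg): best is CGT at 43.6.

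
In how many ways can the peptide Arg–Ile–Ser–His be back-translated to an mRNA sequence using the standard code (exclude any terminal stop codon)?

Arg: 6 codons.
Ile: 3 codons.
Ser: 6 codons.
His: 2 codons.
6 × 3 × 6 × 2 = 216.

216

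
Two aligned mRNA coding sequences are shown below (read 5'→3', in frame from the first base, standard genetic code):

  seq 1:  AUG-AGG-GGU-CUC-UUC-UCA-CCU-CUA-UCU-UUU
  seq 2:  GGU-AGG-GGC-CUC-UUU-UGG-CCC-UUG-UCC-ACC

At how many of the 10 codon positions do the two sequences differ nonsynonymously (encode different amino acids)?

3

Codon 1: AUG Met / GGU Gly — nonsynonymous.
Codon 2: AGG Arg / AGG Arg — identical.
Codon 3: GGU Gly / GGC Gly — synonymous.
Codon 4: CUC Leu / CUC Leu — identical.
Codon 5: UUC Phe / UUU Phe — synonymous.
Codon 6: UCA Ser / UGG Trp — nonsynonymous.
Codon 7: CCU Pro / CCC Pro — synonymous.
Codon 8: CUA Leu / UUG Leu — synonymous.
Codon 9: UCU Ser / UCC Ser — synonymous.
Codon 10: UUU Phe / ACC Thr — nonsynonymous.
Nonsynonymous differences: 3.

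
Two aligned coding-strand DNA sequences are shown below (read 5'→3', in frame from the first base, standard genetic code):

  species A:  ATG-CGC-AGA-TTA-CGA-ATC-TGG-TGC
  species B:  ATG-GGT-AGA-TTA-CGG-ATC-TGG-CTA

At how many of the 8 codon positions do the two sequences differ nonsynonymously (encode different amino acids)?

2

Codon 1: ATG Met / ATG Met — identical.
Codon 2: CGC Arg / GGT Gly — nonsynonymous.
Codon 3: AGA Arg / AGA Arg — identical.
Codon 4: TTA Leu / TTA Leu — identical.
Codon 5: CGA Arg / CGG Arg — synonymous.
Codon 6: ATC Ile / ATC Ile — identical.
Codon 7: TGG Trp / TGG Trp — identical.
Codon 8: TGC Cys / CTA Leu — nonsynonymous.
Nonsynonymous differences: 2.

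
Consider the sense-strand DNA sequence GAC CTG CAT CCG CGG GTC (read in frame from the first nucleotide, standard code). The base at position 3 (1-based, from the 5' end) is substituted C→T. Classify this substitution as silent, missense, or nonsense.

silent

Position 3 falls in codon 1: GAC → Asp.
After the substitution the codon is GAT → Asp.
Both encode Asp, so the change is synonymous.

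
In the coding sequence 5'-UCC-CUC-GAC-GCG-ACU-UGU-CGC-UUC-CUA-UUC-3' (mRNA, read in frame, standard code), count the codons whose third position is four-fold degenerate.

6

Codon 1 UCC (Ser): third position 4-fold.
Codon 2 CUC (Leu): third position 4-fold.
Codon 3 GAC (Asp): third position 2-fold.
Codon 4 GCG (Ala): third position 4-fold.
Codon 5 ACU (Thr): third position 4-fold.
Codon 6 UGU (Cys): third position 2-fold.
Codon 7 CGC (Arg): third position 4-fold.
Codon 8 UUC (Phe): third position 2-fold.
Codon 9 CUA (Leu): third position 4-fold.
Codon 10 UUC (Phe): third position 2-fold.
Four-fold degenerate third positions: 6.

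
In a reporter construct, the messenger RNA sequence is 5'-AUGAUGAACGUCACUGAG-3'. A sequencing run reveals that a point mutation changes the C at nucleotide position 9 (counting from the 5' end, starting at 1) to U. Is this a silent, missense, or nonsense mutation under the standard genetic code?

silent

Position 9 falls in codon 3: AAC → Asn.
After the substitution the codon is AAU → Asn.
Both encode Asn, so the change is synonymous.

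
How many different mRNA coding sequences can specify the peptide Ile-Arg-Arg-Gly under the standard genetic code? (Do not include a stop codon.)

432

Ile: 3 codons.
Arg: 6 codons.
Arg: 6 codons.
Gly: 4 codons.
3 × 6 × 6 × 4 = 432.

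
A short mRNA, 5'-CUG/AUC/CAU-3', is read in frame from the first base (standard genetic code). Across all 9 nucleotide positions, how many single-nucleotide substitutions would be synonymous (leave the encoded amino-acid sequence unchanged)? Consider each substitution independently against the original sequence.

Codon 1 (CUG, Leu): 4 synonymous substitutions.
Codon 2 (AUC, Ile): 2 synonymous substitutions.
Codon 3 (CAU, His): 1 synonymous substitution.
Total: 4 + 2 + 1 = 7.

7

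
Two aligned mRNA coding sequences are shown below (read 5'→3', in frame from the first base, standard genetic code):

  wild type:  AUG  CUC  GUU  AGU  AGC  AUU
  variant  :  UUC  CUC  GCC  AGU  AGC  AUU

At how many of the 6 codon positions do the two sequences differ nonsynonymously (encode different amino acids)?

Codon 1: AUG Met / UUC Phe — nonsynonymous.
Codon 2: CUC Leu / CUC Leu — identical.
Codon 3: GUU Val / GCC Ala — nonsynonymous.
Codon 4: AGU Ser / AGU Ser — identical.
Codon 5: AGC Ser / AGC Ser — identical.
Codon 6: AUU Ile / AUU Ile — identical.
Nonsynonymous differences: 2.

2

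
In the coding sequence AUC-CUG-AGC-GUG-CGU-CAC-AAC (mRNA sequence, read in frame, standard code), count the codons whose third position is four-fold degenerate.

Codon 1 AUC (Ile): third position 3-fold.
Codon 2 CUG (Leu): third position 4-fold.
Codon 3 AGC (Ser): third position 2-fold.
Codon 4 GUG (Val): third position 4-fold.
Codon 5 CGU (Arg): third position 4-fold.
Codon 6 CAC (His): third position 2-fold.
Codon 7 AAC (Asn): third position 2-fold.
Four-fold degenerate third positions: 3.

3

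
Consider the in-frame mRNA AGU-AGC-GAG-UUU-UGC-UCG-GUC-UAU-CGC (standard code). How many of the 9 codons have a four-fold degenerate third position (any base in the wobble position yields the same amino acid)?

Codon 1 AGU (Ser): third position 2-fold.
Codon 2 AGC (Ser): third position 2-fold.
Codon 3 GAG (Glu): third position 2-fold.
Codon 4 UUU (Phe): third position 2-fold.
Codon 5 UGC (Cys): third position 2-fold.
Codon 6 UCG (Ser): third position 4-fold.
Codon 7 GUC (Val): third position 4-fold.
Codon 8 UAU (Tyr): third position 2-fold.
Codon 9 CGC (Arg): third position 4-fold.
Four-fold degenerate third positions: 3.

3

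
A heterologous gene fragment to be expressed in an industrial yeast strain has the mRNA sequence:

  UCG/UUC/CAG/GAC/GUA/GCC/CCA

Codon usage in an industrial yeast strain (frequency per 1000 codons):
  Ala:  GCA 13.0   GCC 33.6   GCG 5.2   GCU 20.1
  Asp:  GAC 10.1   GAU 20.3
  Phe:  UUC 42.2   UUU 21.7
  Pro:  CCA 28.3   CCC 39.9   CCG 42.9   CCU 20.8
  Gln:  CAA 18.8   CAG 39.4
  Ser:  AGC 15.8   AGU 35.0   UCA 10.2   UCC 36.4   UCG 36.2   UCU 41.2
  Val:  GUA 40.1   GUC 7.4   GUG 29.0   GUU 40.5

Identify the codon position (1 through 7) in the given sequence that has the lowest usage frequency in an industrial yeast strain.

4

Codon 1 UCG (Ser): 36.2 per 1000.
Codon 2 UUC (Phe): 42.2 per 1000.
Codon 3 CAG (Gln): 39.4 per 1000.
Codon 4 GAC (Asp): 10.1 per 1000.
Codon 5 GUA (Val): 40.1 per 1000.
Codon 6 GCC (Ala): 33.6 per 1000.
Codon 7 CCA (Pro): 28.3 per 1000.
Lowest frequency is 10.1 at codon 4.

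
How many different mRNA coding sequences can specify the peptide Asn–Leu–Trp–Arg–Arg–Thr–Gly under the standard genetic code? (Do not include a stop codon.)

6912

Asn: 2 codons.
Leu: 6 codons.
Trp: 1 codon.
Arg: 6 codons.
Arg: 6 codons.
Thr: 4 codons.
Gly: 4 codons.
2 × 6 × 1 × 6 × 6 × 4 × 4 = 6912.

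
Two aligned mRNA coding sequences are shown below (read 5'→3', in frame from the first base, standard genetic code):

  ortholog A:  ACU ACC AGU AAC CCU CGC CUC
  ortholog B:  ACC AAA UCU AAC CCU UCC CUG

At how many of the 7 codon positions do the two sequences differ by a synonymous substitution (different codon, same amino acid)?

Codon 1: ACU Thr / ACC Thr — synonymous.
Codon 2: ACC Thr / AAA Lys — nonsynonymous.
Codon 3: AGU Ser / UCU Ser — synonymous.
Codon 4: AAC Asn / AAC Asn — identical.
Codon 5: CCU Pro / CCU Pro — identical.
Codon 6: CGC Arg / UCC Ser — nonsynonymous.
Codon 7: CUC Leu / CUG Leu — synonymous.
Synonymous differences: 3.

3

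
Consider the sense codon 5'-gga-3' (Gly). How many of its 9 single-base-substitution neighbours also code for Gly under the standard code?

3

Position 1: none → 0 synonymous.
Position 2: none → 0 synonymous.
Position 3: GGU, GGC, GGG → 3 synonymous.
Total: 0 + 0 + 3 = 3.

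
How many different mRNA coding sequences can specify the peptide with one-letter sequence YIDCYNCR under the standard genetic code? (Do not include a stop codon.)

Tyr: 2 codons.
Ile: 3 codons.
Asp: 2 codons.
Cys: 2 codons.
Tyr: 2 codons.
Asn: 2 codons.
Cys: 2 codons.
Arg: 6 codons.
2 × 3 × 2 × 2 × 2 × 2 × 2 × 6 = 1152.

1152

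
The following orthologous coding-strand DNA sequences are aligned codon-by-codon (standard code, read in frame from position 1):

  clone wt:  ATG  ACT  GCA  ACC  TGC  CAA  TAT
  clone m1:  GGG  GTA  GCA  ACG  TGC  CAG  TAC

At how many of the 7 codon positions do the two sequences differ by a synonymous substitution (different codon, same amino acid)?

3

Codon 1: ATG Met / GGG Gly — nonsynonymous.
Codon 2: ACT Thr / GTA Val — nonsynonymous.
Codon 3: GCA Ala / GCA Ala — identical.
Codon 4: ACC Thr / ACG Thr — synonymous.
Codon 5: TGC Cys / TGC Cys — identical.
Codon 6: CAA Gln / CAG Gln — synonymous.
Codon 7: TAT Tyr / TAC Tyr — synonymous.
Synonymous differences: 3.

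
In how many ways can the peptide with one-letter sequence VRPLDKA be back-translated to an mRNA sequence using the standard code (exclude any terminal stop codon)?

9216

Val: 4 codons.
Arg: 6 codons.
Pro: 4 codons.
Leu: 6 codons.
Asp: 2 codons.
Lys: 2 codons.
Ala: 4 codons.
4 × 6 × 4 × 6 × 2 × 2 × 4 = 9216.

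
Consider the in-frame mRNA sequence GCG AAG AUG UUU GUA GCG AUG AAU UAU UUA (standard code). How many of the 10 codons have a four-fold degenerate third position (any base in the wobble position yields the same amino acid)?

3

Codon 1 GCG (Ala): third position 4-fold.
Codon 2 AAG (Lys): third position 2-fold.
Codon 3 AUG (Met): third position 1-fold.
Codon 4 UUU (Phe): third position 2-fold.
Codon 5 GUA (Val): third position 4-fold.
Codon 6 GCG (Ala): third position 4-fold.
Codon 7 AUG (Met): third position 1-fold.
Codon 8 AAU (Asn): third position 2-fold.
Codon 9 UAU (Tyr): third position 2-fold.
Codon 10 UUA (Leu): third position 2-fold.
Four-fold degenerate third positions: 3.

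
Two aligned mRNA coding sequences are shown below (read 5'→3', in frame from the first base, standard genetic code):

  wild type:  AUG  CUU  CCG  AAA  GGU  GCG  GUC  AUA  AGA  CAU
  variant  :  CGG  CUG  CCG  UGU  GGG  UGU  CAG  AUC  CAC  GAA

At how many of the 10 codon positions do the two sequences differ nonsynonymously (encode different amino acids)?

6

Codon 1: AUG Met / CGG Arg — nonsynonymous.
Codon 2: CUU Leu / CUG Leu — synonymous.
Codon 3: CCG Pro / CCG Pro — identical.
Codon 4: AAA Lys / UGU Cys — nonsynonymous.
Codon 5: GGU Gly / GGG Gly — synonymous.
Codon 6: GCG Ala / UGU Cys — nonsynonymous.
Codon 7: GUC Val / CAG Gln — nonsynonymous.
Codon 8: AUA Ile / AUC Ile — synonymous.
Codon 9: AGA Arg / CAC His — nonsynonymous.
Codon 10: CAU His / GAA Glu — nonsynonymous.
Nonsynonymous differences: 6.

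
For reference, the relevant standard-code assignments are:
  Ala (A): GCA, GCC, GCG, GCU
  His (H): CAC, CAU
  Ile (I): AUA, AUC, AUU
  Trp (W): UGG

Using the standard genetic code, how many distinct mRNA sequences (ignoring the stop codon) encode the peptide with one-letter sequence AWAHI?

Ala: 4 codons.
Trp: 1 codon.
Ala: 4 codons.
His: 2 codons.
Ile: 3 codons.
4 × 1 × 4 × 2 × 3 = 96.

96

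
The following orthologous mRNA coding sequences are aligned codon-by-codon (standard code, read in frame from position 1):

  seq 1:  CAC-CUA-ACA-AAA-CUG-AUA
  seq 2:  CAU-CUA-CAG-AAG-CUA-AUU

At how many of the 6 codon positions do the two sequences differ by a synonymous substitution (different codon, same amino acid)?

Codon 1: CAC His / CAU His — synonymous.
Codon 2: CUA Leu / CUA Leu — identical.
Codon 3: ACA Thr / CAG Gln — nonsynonymous.
Codon 4: AAA Lys / AAG Lys — synonymous.
Codon 5: CUG Leu / CUA Leu — synonymous.
Codon 6: AUA Ile / AUU Ile — synonymous.
Synonymous differences: 4.

4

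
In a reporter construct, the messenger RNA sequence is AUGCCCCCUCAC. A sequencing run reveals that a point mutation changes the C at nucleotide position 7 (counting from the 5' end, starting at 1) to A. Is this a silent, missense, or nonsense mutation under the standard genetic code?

missense

Position 7 falls in codon 3: CCU → Pro.
After the substitution the codon is ACU → Thr.
Pro ≠ Thr, so this is a missense mutation.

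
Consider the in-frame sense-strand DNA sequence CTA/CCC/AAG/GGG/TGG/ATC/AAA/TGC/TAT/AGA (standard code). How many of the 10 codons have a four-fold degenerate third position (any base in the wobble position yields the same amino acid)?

3

Codon 1 CTA (Leu): third position 4-fold.
Codon 2 CCC (Pro): third position 4-fold.
Codon 3 AAG (Lys): third position 2-fold.
Codon 4 GGG (Gly): third position 4-fold.
Codon 5 TGG (Trp): third position 1-fold.
Codon 6 ATC (Ile): third position 3-fold.
Codon 7 AAA (Lys): third position 2-fold.
Codon 8 TGC (Cys): third position 2-fold.
Codon 9 TAT (Tyr): third position 2-fold.
Codon 10 AGA (Arg): third position 2-fold.
Four-fold degenerate third positions: 3.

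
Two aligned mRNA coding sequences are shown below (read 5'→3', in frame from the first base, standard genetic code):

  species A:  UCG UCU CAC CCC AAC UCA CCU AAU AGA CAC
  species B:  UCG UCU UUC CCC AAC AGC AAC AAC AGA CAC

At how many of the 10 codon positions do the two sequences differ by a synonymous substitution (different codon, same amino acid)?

Codon 1: UCG Ser / UCG Ser — identical.
Codon 2: UCU Ser / UCU Ser — identical.
Codon 3: CAC His / UUC Phe — nonsynonymous.
Codon 4: CCC Pro / CCC Pro — identical.
Codon 5: AAC Asn / AAC Asn — identical.
Codon 6: UCA Ser / AGC Ser — synonymous.
Codon 7: CCU Pro / AAC Asn — nonsynonymous.
Codon 8: AAU Asn / AAC Asn — synonymous.
Codon 9: AGA Arg / AGA Arg — identical.
Codon 10: CAC His / CAC His — identical.
Synonymous differences: 2.

2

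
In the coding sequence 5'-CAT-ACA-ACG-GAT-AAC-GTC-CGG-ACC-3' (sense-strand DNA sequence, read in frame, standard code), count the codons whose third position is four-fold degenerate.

Codon 1 CAT (His): third position 2-fold.
Codon 2 ACA (Thr): third position 4-fold.
Codon 3 ACG (Thr): third position 4-fold.
Codon 4 GAT (Asp): third position 2-fold.
Codon 5 AAC (Asn): third position 2-fold.
Codon 6 GTC (Val): third position 4-fold.
Codon 7 CGG (Arg): third position 4-fold.
Codon 8 ACC (Thr): third position 4-fold.
Four-fold degenerate third positions: 5.

5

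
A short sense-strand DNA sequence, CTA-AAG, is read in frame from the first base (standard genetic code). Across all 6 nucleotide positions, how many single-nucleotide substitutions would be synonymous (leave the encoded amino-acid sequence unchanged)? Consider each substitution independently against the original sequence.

Codon 1 (CTA, Leu): 4 synonymous substitutions.
Codon 2 (AAG, Lys): 1 synonymous substitution.
Total: 4 + 1 = 5.

5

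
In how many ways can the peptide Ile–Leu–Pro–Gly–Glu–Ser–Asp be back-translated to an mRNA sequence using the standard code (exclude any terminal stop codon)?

6912

Ile: 3 codons.
Leu: 6 codons.
Pro: 4 codons.
Gly: 4 codons.
Glu: 2 codons.
Ser: 6 codons.
Asp: 2 codons.
3 × 6 × 4 × 4 × 2 × 6 × 2 = 6912.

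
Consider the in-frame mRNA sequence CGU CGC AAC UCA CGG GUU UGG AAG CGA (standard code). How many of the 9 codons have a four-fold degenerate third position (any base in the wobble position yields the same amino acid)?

6

Codon 1 CGU (Arg): third position 4-fold.
Codon 2 CGC (Arg): third position 4-fold.
Codon 3 AAC (Asn): third position 2-fold.
Codon 4 UCA (Ser): third position 4-fold.
Codon 5 CGG (Arg): third position 4-fold.
Codon 6 GUU (Val): third position 4-fold.
Codon 7 UGG (Trp): third position 1-fold.
Codon 8 AAG (Lys): third position 2-fold.
Codon 9 CGA (Arg): third position 4-fold.
Four-fold degenerate third positions: 6.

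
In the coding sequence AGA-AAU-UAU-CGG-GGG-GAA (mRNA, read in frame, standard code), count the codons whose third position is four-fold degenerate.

2

Codon 1 AGA (Arg): third position 2-fold.
Codon 2 AAU (Asn): third position 2-fold.
Codon 3 UAU (Tyr): third position 2-fold.
Codon 4 CGG (Arg): third position 4-fold.
Codon 5 GGG (Gly): third position 4-fold.
Codon 6 GAA (Glu): third position 2-fold.
Four-fold degenerate third positions: 2.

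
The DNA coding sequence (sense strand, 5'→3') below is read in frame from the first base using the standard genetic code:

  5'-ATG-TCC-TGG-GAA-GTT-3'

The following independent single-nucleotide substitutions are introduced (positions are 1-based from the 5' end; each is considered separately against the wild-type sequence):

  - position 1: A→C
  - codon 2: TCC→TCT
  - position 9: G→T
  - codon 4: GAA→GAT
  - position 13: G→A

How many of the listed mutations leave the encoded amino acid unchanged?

Codon 1: ATG (Met) → CTG (Leu) — missense.
Codon 2: TCC (Ser) → TCT (Ser) — synonymous.
Codon 3: TGG (Trp) → TGT (Cys) — missense.
Codon 4: GAA (Glu) → GAT (Asp) — missense.
Codon 5: GTT (Val) → ATT (Ile) — missense.
Synonymous: 1 of 5.

1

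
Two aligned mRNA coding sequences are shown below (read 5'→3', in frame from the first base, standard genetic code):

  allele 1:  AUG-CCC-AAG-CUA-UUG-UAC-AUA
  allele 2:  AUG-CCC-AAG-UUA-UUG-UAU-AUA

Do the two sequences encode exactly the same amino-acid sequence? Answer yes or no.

yes

Codon 1: AUG Met / AUG Met — identical.
Codon 2: CCC Pro / CCC Pro — identical.
Codon 3: AAG Lys / AAG Lys — identical.
Codon 4: CUA Leu / UUA Leu — synonymous.
Codon 5: UUG Leu / UUG Leu — identical.
Codon 6: UAC Tyr / UAU Tyr — synonymous.
Codon 7: AUA Ile / AUA Ile — identical.
Nonsynonymous differences: 0 → same protein.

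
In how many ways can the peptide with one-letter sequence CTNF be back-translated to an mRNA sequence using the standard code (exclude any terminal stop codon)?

32

Cys: 2 codons.
Thr: 4 codons.
Asn: 2 codons.
Phe: 2 codons.
2 × 4 × 2 × 2 = 32.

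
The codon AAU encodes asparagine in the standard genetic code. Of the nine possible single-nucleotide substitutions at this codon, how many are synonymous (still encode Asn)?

1

Position 1: none → 0 synonymous.
Position 2: none → 0 synonymous.
Position 3: AAC → 1 synonymous.
Total: 0 + 0 + 1 = 1.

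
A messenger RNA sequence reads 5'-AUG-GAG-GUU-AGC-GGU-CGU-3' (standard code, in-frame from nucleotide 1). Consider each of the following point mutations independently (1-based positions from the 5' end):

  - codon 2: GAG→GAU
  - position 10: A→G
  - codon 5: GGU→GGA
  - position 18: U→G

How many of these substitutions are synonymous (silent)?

Codon 2: GAG (Glu) → GAU (Asp) — missense.
Codon 4: AGC (Ser) → GGC (Gly) — missense.
Codon 5: GGU (Gly) → GGA (Gly) — synonymous.
Codon 6: CGU (Arg) → CGG (Arg) — synonymous.
Synonymous: 2 of 4.

2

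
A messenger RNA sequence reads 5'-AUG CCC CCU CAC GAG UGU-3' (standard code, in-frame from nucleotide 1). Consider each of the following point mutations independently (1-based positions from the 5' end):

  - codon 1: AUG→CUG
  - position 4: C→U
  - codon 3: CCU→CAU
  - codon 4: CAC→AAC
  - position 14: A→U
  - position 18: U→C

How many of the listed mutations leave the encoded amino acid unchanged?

Codon 1: AUG (Met) → CUG (Leu) — missense.
Codon 2: CCC (Pro) → UCC (Ser) — missense.
Codon 3: CCU (Pro) → CAU (His) — missense.
Codon 4: CAC (His) → AAC (Asn) — missense.
Codon 5: GAG (Glu) → GUG (Val) — missense.
Codon 6: UGU (Cys) → UGC (Cys) — synonymous.
Synonymous: 1 of 6.

1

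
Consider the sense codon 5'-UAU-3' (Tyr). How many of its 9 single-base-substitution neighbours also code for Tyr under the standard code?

1

Position 1: none → 0 synonymous.
Position 2: none → 0 synonymous.
Position 3: UAC → 1 synonymous.
Total: 0 + 0 + 1 = 1.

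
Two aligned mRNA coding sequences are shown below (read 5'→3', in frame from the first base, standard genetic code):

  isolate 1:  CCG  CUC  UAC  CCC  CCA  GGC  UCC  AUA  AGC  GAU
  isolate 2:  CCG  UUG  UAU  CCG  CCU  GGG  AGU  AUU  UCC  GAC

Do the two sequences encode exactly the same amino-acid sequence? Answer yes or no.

Codon 1: CCG Pro / CCG Pro — identical.
Codon 2: CUC Leu / UUG Leu — synonymous.
Codon 3: UAC Tyr / UAU Tyr — synonymous.
Codon 4: CCC Pro / CCG Pro — synonymous.
Codon 5: CCA Pro / CCU Pro — synonymous.
Codon 6: GGC Gly / GGG Gly — synonymous.
Codon 7: UCC Ser / AGU Ser — synonymous.
Codon 8: AUA Ile / AUU Ile — synonymous.
Codon 9: AGC Ser / UCC Ser — synonymous.
Codon 10: GAU Asp / GAC Asp — synonymous.
Nonsynonymous differences: 0 → same protein.

yes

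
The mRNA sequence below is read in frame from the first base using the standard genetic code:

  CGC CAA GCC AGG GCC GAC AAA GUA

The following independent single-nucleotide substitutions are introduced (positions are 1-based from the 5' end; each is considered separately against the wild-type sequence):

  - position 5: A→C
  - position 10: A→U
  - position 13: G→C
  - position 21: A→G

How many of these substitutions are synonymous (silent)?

1

Codon 2: CAA (Gln) → CCA (Pro) — missense.
Codon 4: AGG (Arg) → UGG (Trp) — missense.
Codon 5: GCC (Ala) → CCC (Pro) — missense.
Codon 7: AAA (Lys) → AAG (Lys) — synonymous.
Synonymous: 1 of 4.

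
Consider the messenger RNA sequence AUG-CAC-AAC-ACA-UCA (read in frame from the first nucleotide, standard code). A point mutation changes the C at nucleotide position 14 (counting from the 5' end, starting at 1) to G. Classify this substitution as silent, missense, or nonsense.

Position 14 falls in codon 5: UCA → Ser.
After the substitution the codon is UGA → Stop.
The new codon is a stop codon, so this is a nonsense mutation.

nonsense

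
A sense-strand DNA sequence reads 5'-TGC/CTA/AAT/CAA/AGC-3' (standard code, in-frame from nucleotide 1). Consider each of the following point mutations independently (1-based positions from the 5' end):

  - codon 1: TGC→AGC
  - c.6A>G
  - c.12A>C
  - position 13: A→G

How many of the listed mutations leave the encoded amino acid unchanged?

Codon 1: TGC (Cys) → AGC (Ser) — missense.
Codon 2: CTA (Leu) → CTG (Leu) — synonymous.
Codon 4: CAA (Gln) → CAC (His) — missense.
Codon 5: AGC (Ser) → GGC (Gly) — missense.
Synonymous: 1 of 4.

1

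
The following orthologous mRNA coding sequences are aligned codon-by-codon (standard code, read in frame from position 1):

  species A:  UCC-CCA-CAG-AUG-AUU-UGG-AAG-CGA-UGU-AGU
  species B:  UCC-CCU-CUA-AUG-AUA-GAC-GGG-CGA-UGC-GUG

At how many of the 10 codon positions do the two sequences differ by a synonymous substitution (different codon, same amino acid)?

Codon 1: UCC Ser / UCC Ser — identical.
Codon 2: CCA Pro / CCU Pro — synonymous.
Codon 3: CAG Gln / CUA Leu — nonsynonymous.
Codon 4: AUG Met / AUG Met — identical.
Codon 5: AUU Ile / AUA Ile — synonymous.
Codon 6: UGG Trp / GAC Asp — nonsynonymous.
Codon 7: AAG Lys / GGG Gly — nonsynonymous.
Codon 8: CGA Arg / CGA Arg — identical.
Codon 9: UGU Cys / UGC Cys — synonymous.
Codon 10: AGU Ser / GUG Val — nonsynonymous.
Synonymous differences: 3.

3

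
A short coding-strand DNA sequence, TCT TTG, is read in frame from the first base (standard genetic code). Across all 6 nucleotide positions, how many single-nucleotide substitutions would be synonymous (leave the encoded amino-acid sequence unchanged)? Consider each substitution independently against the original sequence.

Codon 1 (TCT, Ser): 3 synonymous substitutions.
Codon 2 (TTG, Leu): 2 synonymous substitutions.
Total: 3 + 2 = 5.

5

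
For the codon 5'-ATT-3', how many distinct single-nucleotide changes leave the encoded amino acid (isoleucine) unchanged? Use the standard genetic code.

2

Position 1: none → 0 synonymous.
Position 2: none → 0 synonymous.
Position 3: ATC, ATA → 2 synonymous.
Total: 0 + 0 + 2 = 2.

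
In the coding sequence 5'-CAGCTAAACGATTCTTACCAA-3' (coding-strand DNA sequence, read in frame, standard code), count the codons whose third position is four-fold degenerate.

2

Codon 1 CAG (Gln): third position 2-fold.
Codon 2 CTA (Leu): third position 4-fold.
Codon 3 AAC (Asn): third position 2-fold.
Codon 4 GAT (Asp): third position 2-fold.
Codon 5 TCT (Ser): third position 4-fold.
Codon 6 TAC (Tyr): third position 2-fold.
Codon 7 CAA (Gln): third position 2-fold.
Four-fold degenerate third positions: 2.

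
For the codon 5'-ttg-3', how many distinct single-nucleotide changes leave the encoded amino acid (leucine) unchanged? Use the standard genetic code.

2

Position 1: CTG → 1 synonymous.
Position 2: none → 0 synonymous.
Position 3: TTA → 1 synonymous.
Total: 1 + 0 + 1 = 2.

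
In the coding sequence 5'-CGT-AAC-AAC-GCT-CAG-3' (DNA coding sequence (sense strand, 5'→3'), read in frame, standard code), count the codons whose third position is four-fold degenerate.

Codon 1 CGT (Arg): third position 4-fold.
Codon 2 AAC (Asn): third position 2-fold.
Codon 3 AAC (Asn): third position 2-fold.
Codon 4 GCT (Ala): third position 4-fold.
Codon 5 CAG (Gln): third position 2-fold.
Four-fold degenerate third positions: 2.

2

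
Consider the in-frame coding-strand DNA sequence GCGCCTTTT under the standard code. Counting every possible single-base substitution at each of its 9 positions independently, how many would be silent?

Codon 1 (GCG, Ala): 3 synonymous substitutions.
Codon 2 (CCT, Pro): 3 synonymous substitutions.
Codon 3 (TTT, Phe): 1 synonymous substitution.
Total: 3 + 3 + 1 = 7.

7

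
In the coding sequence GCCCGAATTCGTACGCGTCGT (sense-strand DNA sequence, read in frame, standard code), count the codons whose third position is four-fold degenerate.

6

Codon 1 GCC (Ala): third position 4-fold.
Codon 2 CGA (Arg): third position 4-fold.
Codon 3 ATT (Ile): third position 3-fold.
Codon 4 CGT (Arg): third position 4-fold.
Codon 5 ACG (Thr): third position 4-fold.
Codon 6 CGT (Arg): third position 4-fold.
Codon 7 CGT (Arg): third position 4-fold.
Four-fold degenerate third positions: 6.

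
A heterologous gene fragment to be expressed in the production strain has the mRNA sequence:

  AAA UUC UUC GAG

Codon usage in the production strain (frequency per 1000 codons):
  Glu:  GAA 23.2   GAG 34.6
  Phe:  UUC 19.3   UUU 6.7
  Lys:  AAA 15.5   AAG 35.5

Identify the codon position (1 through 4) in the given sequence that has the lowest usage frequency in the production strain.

Codon 1 AAA (Lys): 15.5 per 1000.
Codon 2 UUC (Phe): 19.3 per 1000.
Codon 3 UUC (Phe): 19.3 per 1000.
Codon 4 GAG (Glu): 34.6 per 1000.
Lowest frequency is 15.5 at codon 1.

1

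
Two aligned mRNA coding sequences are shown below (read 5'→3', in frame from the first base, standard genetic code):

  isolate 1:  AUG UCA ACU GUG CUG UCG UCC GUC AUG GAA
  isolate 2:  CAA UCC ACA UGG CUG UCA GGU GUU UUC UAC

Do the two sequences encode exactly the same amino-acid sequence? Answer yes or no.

Codon 1: AUG Met / CAA Gln — nonsynonymous.
Codon 2: UCA Ser / UCC Ser — synonymous.
Codon 3: ACU Thr / ACA Thr — synonymous.
Codon 4: GUG Val / UGG Trp — nonsynonymous.
Codon 5: CUG Leu / CUG Leu — identical.
Codon 6: UCG Ser / UCA Ser — synonymous.
Codon 7: UCC Ser / GGU Gly — nonsynonymous.
Codon 8: GUC Val / GUU Val — synonymous.
Codon 9: AUG Met / UUC Phe — nonsynonymous.
Codon 10: GAA Glu / UAC Tyr — nonsynonymous.
Nonsynonymous differences: 5 → different protein.

no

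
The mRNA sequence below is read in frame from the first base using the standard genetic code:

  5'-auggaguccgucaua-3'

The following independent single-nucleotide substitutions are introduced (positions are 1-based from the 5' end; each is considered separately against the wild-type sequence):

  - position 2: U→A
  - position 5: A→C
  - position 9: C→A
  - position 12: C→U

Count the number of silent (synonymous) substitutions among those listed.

2

Codon 1: AUG (Met) → AAG (Lys) — missense.
Codon 2: GAG (Glu) → GCG (Ala) — missense.
Codon 3: UCC (Ser) → UCA (Ser) — synonymous.
Codon 4: GUC (Val) → GUU (Val) — synonymous.
Synonymous: 2 of 4.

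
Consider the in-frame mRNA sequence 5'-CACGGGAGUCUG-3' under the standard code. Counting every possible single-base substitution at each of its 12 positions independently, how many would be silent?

9

Codon 1 (CAC, His): 1 synonymous substitution.
Codon 2 (GGG, Gly): 3 synonymous substitutions.
Codon 3 (AGU, Ser): 1 synonymous substitution.
Codon 4 (CUG, Leu): 4 synonymous substitutions.
Total: 1 + 3 + 1 + 4 = 9.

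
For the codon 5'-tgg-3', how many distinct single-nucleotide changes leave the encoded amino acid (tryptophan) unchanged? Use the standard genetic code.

0

Position 1: none → 0 synonymous.
Position 2: none → 0 synonymous.
Position 3: none → 0 synonymous.
Total: 0 + 0 + 0 = 0.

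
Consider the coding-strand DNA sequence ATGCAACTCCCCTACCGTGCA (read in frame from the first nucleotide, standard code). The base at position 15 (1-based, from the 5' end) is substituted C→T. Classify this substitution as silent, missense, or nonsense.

Position 15 falls in codon 5: TAC → Tyr.
After the substitution the codon is TAT → Tyr.
Both encode Tyr, so the change is synonymous.

silent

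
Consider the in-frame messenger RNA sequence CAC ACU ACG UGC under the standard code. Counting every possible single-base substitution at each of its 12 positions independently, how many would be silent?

8

Codon 1 (CAC, His): 1 synonymous substitution.
Codon 2 (ACU, Thr): 3 synonymous substitutions.
Codon 3 (ACG, Thr): 3 synonymous substitutions.
Codon 4 (UGC, Cys): 1 synonymous substitution.
Total: 1 + 3 + 3 + 1 = 8.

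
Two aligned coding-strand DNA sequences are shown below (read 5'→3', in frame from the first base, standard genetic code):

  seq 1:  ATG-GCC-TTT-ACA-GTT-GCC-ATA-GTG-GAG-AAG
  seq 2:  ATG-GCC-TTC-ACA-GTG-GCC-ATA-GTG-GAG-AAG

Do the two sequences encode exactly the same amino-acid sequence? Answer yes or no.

yes

Codon 1: ATG Met / ATG Met — identical.
Codon 2: GCC Ala / GCC Ala — identical.
Codon 3: TTT Phe / TTC Phe — synonymous.
Codon 4: ACA Thr / ACA Thr — identical.
Codon 5: GTT Val / GTG Val — synonymous.
Codon 6: GCC Ala / GCC Ala — identical.
Codon 7: ATA Ile / ATA Ile — identical.
Codon 8: GTG Val / GTG Val — identical.
Codon 9: GAG Glu / GAG Glu — identical.
Codon 10: AAG Lys / AAG Lys — identical.
Nonsynonymous differences: 0 → same protein.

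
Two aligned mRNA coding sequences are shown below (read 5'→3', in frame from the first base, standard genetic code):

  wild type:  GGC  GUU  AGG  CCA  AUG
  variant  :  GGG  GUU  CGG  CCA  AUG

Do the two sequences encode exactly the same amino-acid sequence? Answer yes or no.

Codon 1: GGC Gly / GGG Gly — synonymous.
Codon 2: GUU Val / GUU Val — identical.
Codon 3: AGG Arg / CGG Arg — synonymous.
Codon 4: CCA Pro / CCA Pro — identical.
Codon 5: AUG Met / AUG Met — identical.
Nonsynonymous differences: 0 → same protein.

yes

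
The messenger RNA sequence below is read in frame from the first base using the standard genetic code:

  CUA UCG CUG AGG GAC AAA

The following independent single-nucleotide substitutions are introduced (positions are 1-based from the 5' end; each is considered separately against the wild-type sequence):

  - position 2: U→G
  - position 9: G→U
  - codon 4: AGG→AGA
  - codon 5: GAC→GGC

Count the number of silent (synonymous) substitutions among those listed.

Codon 1: CUA (Leu) → CGA (Arg) — missense.
Codon 3: CUG (Leu) → CUU (Leu) — synonymous.
Codon 4: AGG (Arg) → AGA (Arg) — synonymous.
Codon 5: GAC (Asp) → GGC (Gly) — missense.
Synonymous: 2 of 4.

2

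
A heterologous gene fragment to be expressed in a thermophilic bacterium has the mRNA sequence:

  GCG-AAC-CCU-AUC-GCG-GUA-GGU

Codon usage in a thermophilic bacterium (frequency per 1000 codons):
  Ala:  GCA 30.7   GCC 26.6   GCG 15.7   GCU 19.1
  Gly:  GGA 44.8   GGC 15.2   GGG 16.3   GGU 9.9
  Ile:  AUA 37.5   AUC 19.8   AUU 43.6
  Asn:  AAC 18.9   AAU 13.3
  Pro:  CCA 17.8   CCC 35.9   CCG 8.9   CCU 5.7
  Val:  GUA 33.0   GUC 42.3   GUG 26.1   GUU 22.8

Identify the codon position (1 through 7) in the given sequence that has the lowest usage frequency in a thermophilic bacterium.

3

Codon 1 GCG (Ala): 15.7 per 1000.
Codon 2 AAC (Asn): 18.9 per 1000.
Codon 3 CCU (Pro): 5.7 per 1000.
Codon 4 AUC (Ile): 19.8 per 1000.
Codon 5 GCG (Ala): 15.7 per 1000.
Codon 6 GUA (Val): 33.0 per 1000.
Codon 7 GGU (Gly): 9.9 per 1000.
Lowest frequency is 5.7 at codon 3.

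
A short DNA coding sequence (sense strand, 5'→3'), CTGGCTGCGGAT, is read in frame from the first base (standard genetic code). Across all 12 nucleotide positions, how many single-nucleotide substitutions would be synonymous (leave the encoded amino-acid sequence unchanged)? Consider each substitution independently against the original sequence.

Codon 1 (CTG, Leu): 4 synonymous substitutions.
Codon 2 (GCT, Ala): 3 synonymous substitutions.
Codon 3 (GCG, Ala): 3 synonymous substitutions.
Codon 4 (GAT, Asp): 1 synonymous substitution.
Total: 4 + 3 + 3 + 1 = 11.

11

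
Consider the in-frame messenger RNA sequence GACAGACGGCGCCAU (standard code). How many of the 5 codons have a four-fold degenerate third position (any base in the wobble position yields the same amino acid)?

Codon 1 GAC (Asp): third position 2-fold.
Codon 2 AGA (Arg): third position 2-fold.
Codon 3 CGG (Arg): third position 4-fold.
Codon 4 CGC (Arg): third position 4-fold.
Codon 5 CAU (His): third position 2-fold.
Four-fold degenerate third positions: 2.

2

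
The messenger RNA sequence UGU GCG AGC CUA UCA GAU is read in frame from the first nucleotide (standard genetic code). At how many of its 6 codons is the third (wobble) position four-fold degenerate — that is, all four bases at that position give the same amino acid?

3

Codon 1 UGU (Cys): third position 2-fold.
Codon 2 GCG (Ala): third position 4-fold.
Codon 3 AGC (Ser): third position 2-fold.
Codon 4 CUA (Leu): third position 4-fold.
Codon 5 UCA (Ser): third position 4-fold.
Codon 6 GAU (Asp): third position 2-fold.
Four-fold degenerate third positions: 3.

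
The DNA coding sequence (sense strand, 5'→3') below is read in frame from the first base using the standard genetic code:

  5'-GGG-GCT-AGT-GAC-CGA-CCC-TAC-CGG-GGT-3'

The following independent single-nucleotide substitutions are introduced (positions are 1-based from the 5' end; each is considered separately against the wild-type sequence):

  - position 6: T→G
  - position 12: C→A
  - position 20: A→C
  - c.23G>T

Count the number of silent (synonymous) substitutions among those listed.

Codon 2: GCT (Ala) → GCG (Ala) — synonymous.
Codon 4: GAC (Asp) → GAA (Glu) — missense.
Codon 7: TAC (Tyr) → TCC (Ser) — missense.
Codon 8: CGG (Arg) → CTG (Leu) — missense.
Synonymous: 1 of 4.

1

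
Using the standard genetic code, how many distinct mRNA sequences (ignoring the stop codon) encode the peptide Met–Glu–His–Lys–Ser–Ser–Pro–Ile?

Met: 1 codon.
Glu: 2 codons.
His: 2 codons.
Lys: 2 codons.
Ser: 6 codons.
Ser: 6 codons.
Pro: 4 codons.
Ile: 3 codons.
1 × 2 × 2 × 2 × 6 × 6 × 4 × 3 = 3456.

3456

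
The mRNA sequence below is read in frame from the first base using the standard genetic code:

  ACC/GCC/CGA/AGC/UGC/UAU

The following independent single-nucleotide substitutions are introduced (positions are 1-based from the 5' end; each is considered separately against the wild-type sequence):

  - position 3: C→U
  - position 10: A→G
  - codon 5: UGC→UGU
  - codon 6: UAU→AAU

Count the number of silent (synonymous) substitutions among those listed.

Codon 1: ACC (Thr) → ACU (Thr) — synonymous.
Codon 4: AGC (Ser) → GGC (Gly) — missense.
Codon 5: UGC (Cys) → UGU (Cys) — synonymous.
Codon 6: UAU (Tyr) → AAU (Asn) — missense.
Synonymous: 2 of 4.

2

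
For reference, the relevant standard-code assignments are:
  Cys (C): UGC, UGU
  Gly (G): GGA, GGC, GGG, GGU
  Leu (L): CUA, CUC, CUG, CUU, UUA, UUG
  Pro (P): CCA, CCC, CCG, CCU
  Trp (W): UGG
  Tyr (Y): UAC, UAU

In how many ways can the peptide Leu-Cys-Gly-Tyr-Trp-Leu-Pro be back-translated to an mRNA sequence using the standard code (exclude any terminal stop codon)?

Leu: 6 codons.
Cys: 2 codons.
Gly: 4 codons.
Tyr: 2 codons.
Trp: 1 codon.
Leu: 6 codons.
Pro: 4 codons.
6 × 2 × 4 × 2 × 1 × 6 × 4 = 2304.

2304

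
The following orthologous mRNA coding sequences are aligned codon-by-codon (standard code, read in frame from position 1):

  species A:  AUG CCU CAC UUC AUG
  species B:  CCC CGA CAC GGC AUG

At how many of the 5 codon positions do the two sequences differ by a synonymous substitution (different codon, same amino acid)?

Codon 1: AUG Met / CCC Pro — nonsynonymous.
Codon 2: CCU Pro / CGA Arg — nonsynonymous.
Codon 3: CAC His / CAC His — identical.
Codon 4: UUC Phe / GGC Gly — nonsynonymous.
Codon 5: AUG Met / AUG Met — identical.
Synonymous differences: 0.

0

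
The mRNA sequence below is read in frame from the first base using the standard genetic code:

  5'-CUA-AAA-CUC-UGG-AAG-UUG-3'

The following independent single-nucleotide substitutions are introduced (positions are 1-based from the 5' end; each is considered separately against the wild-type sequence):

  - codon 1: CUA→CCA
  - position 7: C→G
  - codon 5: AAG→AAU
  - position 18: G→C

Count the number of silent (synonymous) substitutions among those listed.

0

Codon 1: CUA (Leu) → CCA (Pro) — missense.
Codon 3: CUC (Leu) → GUC (Val) — missense.
Codon 5: AAG (Lys) → AAU (Asn) — missense.
Codon 6: UUG (Leu) → UUC (Phe) — missense.
Synonymous: 0 of 4.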